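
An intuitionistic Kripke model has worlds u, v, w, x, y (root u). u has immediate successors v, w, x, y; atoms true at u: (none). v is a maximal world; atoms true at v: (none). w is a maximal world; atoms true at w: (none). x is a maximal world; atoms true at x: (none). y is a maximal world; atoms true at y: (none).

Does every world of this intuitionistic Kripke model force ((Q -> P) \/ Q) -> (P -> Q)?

Yes

u ||- ((Q -> P) \/ Q) -> (P -> Q): every world accessible from u that forces (Q -> P) \/ Q (namely u, v, w, x, y) also forces P -> Q.
Since the root u forces ((Q -> P) \/ Q) -> (P -> Q) and forcing is persistent (monotone upward), every world forces it.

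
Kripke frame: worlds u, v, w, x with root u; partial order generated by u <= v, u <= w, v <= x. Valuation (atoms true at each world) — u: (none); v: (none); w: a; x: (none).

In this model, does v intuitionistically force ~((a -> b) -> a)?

Yes

v ||- ~((a -> b) -> a): no world accessible from v forces (a -> b) -> a.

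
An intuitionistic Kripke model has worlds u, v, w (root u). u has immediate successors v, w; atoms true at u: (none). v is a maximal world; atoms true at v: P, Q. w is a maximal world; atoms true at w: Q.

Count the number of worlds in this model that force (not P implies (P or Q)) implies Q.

2

u: does not force it — u does not force (not P implies (P or Q)) implies Q: already at u itself, u forces not P implies (P or Q) but u does not force Q.
v: forces it.
w: forces it.
Worlds forcing the formula: {v, w}.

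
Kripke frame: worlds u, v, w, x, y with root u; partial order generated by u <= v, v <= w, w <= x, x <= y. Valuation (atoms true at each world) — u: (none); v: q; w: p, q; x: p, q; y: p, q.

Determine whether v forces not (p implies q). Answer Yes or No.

No

v does not force not (p implies q) since v is accessible from v and v forces p implies q.
v forces p implies q: every world accessible from v that forces p (namely w, x, y) also forces q.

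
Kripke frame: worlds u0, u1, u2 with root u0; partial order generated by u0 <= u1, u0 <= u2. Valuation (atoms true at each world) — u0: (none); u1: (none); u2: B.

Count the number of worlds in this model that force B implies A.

u0: does not force it — u0 does not force B implies A: at the accessible world u2, u2 forces B but u2 does not force A.
u1: forces it.
u2: does not force it — u2 does not force B implies A: already at u2 itself, u2 forces B but u2 does not force A.
Worlds forcing the formula: {u1}.

1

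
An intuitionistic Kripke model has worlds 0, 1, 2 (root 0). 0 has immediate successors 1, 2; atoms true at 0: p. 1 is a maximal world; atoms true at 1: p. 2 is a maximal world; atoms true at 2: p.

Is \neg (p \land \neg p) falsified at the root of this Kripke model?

No

0 \Vdash \neg (p \land \neg p): no world accessible from 0 forces p \land \neg p.
So the root 0 forces \neg (p \land \neg p); the model is not a countermodel.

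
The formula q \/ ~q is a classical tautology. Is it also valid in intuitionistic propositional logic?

This is the law of excluded middle, which is not intuitionistically valid.
A Kripke countermodel: worlds a, b; order generated by a <= b; atoms true at each world — a:{}; b:{q}.
a ||-/- q \/ ~q: neither disjunct is forced at a.
a lacks atom q, so a ||-/- q.
So the root a does not force the formula.

No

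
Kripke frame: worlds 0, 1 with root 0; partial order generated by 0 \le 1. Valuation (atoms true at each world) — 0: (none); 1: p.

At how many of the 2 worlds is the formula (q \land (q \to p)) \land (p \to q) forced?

0: does not force it — 0 \nVdash (q \land (q \to p)) \land (p \to q) since 0 fails q \land (q \to p).
1: does not force it.
Worlds forcing the formula: { }.

0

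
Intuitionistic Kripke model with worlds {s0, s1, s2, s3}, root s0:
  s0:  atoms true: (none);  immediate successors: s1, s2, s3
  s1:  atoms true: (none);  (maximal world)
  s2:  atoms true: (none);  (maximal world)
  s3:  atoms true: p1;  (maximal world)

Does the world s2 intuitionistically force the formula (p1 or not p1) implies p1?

No

s2 does not force (p1 or not p1) implies p1: already at s2 itself, s2 forces p1 or not p1 but s2 does not force p1.
s2 lacks atom p1, so s2 does not force p1.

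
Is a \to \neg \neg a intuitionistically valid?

This is double-negation introduction, which is intuitionistically derivable.
If a world forces a then every accessible world forces a (persistence), so none forces \neg a; hence \neg \neg a.

Yes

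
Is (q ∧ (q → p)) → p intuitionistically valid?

Yes

This is modus ponens in implicational form, which is intuitionistically derivable.
If a world forces q and q → p, then applying the implication at that world (which is accessible from itself) gives p.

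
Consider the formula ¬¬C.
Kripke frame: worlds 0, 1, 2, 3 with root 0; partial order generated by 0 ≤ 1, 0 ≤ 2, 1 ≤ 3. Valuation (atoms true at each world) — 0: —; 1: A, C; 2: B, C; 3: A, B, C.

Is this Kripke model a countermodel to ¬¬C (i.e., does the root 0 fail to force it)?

No

0 ⊩ ¬¬C: no world accessible from 0 forces ¬C.
So the root 0 forces ¬¬C; the model is not a countermodel.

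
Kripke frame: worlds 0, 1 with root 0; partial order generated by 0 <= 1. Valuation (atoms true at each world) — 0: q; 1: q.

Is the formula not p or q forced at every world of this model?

Yes

0 forces not p or q via the disjunct not p.
Since the root 0 forces not p or q and forcing is persistent (monotone upward), every world forces it.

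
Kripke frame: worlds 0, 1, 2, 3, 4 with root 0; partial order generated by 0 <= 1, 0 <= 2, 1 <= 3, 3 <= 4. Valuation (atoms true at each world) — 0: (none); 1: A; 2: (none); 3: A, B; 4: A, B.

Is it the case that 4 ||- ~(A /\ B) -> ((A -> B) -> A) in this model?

Yes

4 ||- ~(A /\ B) -> ((A -> B) -> A) vacuously: no world accessible from 4 forces the antecedent ~(A /\ B).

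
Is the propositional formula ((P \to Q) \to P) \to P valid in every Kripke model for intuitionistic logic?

This is Peirce's law, which is not intuitionistically valid.
A Kripke countermodel: worlds a, b; order generated by a \le b; atoms true at each world — a:{}; b:{P}.
a \nVdash ((P \to Q) \to P) \to P: already at a itself, a \Vdash (P \to Q) \to P but a \nVdash P.
a lacks atom P, so a \nVdash P.
So the root a does not force the formula.

No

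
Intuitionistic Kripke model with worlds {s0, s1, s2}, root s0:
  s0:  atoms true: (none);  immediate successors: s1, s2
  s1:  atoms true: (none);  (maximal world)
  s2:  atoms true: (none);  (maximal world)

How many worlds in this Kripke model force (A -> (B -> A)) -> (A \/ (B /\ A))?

0

s0: does not force it — s0 ||-/- (A -> (B -> A)) -> (A \/ (B /\ A)): already at s0 itself, s0 ||- A -> (B -> A) but s0 ||-/- A \/ (B /\ A).
s1: does not force it.
s2: does not force it.
Worlds forcing the formula: { }.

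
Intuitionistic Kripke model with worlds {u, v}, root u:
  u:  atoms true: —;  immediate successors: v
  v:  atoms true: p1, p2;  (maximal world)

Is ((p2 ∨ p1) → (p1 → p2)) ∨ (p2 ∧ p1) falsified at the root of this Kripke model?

No

u ⊩ ((p2 ∨ p1) → (p1 → p2)) ∨ (p2 ∧ p1) via the disjunct (p2 ∨ p1) → (p1 → p2).
So the root u forces ((p2 ∨ p1) → (p1 → p2)) ∨ (p2 ∧ p1); the model is not a countermodel.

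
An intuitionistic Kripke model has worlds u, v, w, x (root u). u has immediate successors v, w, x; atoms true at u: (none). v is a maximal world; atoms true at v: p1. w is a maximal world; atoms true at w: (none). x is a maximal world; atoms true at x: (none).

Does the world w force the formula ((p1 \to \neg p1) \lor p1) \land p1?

w \nVdash ((p1 \to \neg p1) \lor p1) \land p1 since w fails p1.

No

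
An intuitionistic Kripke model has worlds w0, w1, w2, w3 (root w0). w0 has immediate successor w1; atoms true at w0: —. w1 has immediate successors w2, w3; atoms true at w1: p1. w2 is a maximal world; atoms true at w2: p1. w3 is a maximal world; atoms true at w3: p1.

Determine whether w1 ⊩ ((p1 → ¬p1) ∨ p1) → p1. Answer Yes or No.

w1 ⊩ ((p1 → ¬p1) ∨ p1) → p1: every world accessible from w1 that forces (p1 → ¬p1) ∨ p1 (namely w1, w2, w3) also forces p1.

Yes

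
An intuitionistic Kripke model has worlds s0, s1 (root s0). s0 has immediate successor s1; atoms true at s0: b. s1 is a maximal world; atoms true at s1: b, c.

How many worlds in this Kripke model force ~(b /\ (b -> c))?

s0: does not force it — s0 ||-/- ~(b /\ (b -> c)) since s1 is accessible from s0 and s1 ||- b /\ (b -> c).
s1: does not force it.
Worlds forcing the formula: { }.

0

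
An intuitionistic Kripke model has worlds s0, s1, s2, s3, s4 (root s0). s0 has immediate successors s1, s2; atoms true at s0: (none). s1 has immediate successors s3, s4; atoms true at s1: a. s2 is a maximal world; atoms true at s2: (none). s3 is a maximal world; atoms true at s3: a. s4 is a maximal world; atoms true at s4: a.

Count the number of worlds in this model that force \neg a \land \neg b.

s0: does not force it — s0 \nVdash \neg a \land \neg b since s0 fails \neg a.
s1: does not force it — s1 \nVdash \neg a \land \neg b since s1 fails \neg a.
s2: forces it.
s3: does not force it.
s4: does not force it.
Worlds forcing the formula: {s2}.

1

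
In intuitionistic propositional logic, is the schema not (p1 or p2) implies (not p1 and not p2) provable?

This is a constructively valid De Morgan direction (negated disjunction to conjunction of negations), which is intuitionistically derivable.
From not (p1 or p2): if p1 held then p1 or p2 would, contradiction — so not p1; similarly not p2.

Yes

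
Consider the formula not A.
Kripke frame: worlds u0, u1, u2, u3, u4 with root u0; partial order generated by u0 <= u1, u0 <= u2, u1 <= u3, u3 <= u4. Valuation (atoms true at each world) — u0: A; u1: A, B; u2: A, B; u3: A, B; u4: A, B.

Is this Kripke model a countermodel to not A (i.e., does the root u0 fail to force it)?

Yes

u0 does not force not A since u0 is accessible from u0 and u0 forces A.
So the root u0 does not force not A; the model is a countermodel.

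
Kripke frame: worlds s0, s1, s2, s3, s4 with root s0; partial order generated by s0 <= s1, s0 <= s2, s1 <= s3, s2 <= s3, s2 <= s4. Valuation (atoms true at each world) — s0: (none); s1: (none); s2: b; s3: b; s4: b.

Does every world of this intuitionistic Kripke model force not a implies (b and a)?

No

Not every world: s0 does not force not a implies (b and a).
s0 does not force not a implies (b and a): already at s0 itself, s0 forces not a but s0 does not force b and a.
s0 does not force b and a since s0 fails b.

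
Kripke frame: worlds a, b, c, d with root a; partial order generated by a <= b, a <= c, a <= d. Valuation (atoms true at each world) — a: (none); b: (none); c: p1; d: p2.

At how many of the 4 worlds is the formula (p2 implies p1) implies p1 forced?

2

a: does not force it — a does not force (p2 implies p1) implies p1: at the accessible world b, b forces p2 implies p1 but b does not force p1.
b: does not force it — b does not force (p2 implies p1) implies p1: already at b itself, b forces p2 implies p1 but b does not force p1.
c: forces it.
d: forces it.
Worlds forcing the formula: {c, d}.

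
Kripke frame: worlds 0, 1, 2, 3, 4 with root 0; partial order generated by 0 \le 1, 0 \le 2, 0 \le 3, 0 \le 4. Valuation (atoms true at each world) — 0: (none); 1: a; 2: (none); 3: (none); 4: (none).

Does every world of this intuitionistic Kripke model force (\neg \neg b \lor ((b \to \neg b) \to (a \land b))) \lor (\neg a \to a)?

No

Not every world: 0 \nVdash (\neg \neg b \lor ((b \to \neg b) \to (a \land b))) \lor (\neg a \to a).
0 \nVdash (\neg \neg b \lor ((b \to \neg b) \to (a \land b))) \lor (\neg a \to a): neither disjunct is forced at 0.
0 \nVdash \neg \neg b \lor ((b \to \neg b) \to (a \land b)): neither disjunct is forced at 0.
0 \nVdash \neg \neg b since 0 is accessible from 0 and 0 \Vdash \neg b.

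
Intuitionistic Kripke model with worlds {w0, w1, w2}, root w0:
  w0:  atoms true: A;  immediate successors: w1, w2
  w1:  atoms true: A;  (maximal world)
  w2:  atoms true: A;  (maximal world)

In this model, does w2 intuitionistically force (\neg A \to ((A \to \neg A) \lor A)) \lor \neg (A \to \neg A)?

w2 \Vdash (\neg A \to ((A \to \neg A) \lor A)) \lor \neg (A \to \neg A) via the disjunct \neg A \to ((A \to \neg A) \lor A).

Yes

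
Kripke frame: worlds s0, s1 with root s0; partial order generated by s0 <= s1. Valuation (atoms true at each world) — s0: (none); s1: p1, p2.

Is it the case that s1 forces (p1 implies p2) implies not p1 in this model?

No

s1 does not force (p1 implies p2) implies not p1: already at s1 itself, s1 forces p1 implies p2 but s1 does not force not p1.
s1 does not force not p1 since s1 is accessible from s1 and s1 forces p1.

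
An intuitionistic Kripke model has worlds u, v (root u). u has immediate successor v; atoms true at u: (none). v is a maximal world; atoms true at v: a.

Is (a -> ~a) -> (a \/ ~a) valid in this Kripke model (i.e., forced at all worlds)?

Yes

u ||- (a -> ~a) -> (a \/ ~a) vacuously: no world accessible from u forces the antecedent a -> ~a.
Since the root u forces (a -> ~a) -> (a \/ ~a) and forcing is persistent (monotone upward), every world forces it.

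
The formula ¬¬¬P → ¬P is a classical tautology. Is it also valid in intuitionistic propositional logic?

Yes

This is triple-negation reduction, which is intuitionistically derivable.
Assume ¬¬¬P and suppose P. Then ¬¬P (double-negation introduction), contradicting ¬¬¬P. So ¬P.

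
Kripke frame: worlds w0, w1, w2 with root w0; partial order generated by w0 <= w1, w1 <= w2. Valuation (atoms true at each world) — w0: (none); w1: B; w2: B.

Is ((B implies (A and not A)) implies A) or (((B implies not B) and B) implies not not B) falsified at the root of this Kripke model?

w0 forces ((B implies (A and not A)) implies A) or (((B implies not B) and B) implies not not B) via the disjunct (B implies (A and not A)) implies A.
So the root w0 forces ((B implies (A and not A)) implies A) or (((B implies not B) and B) implies not not B); the model is not a countermodel.

No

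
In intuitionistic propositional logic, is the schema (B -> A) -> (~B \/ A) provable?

No

This is the material-implication-as-disjunction principle, which is not intuitionistically valid.
A Kripke countermodel: worlds 0, 1; order generated by 0 <= 1; atoms true at each world — 0:{}; 1:{A,B}.
0 ||-/- (B -> A) -> (~B \/ A): already at 0 itself, 0 ||- B -> A but 0 ||-/- ~B \/ A.
0 ||-/- ~B \/ A: neither disjunct is forced at 0.
0 ||-/- ~B since 1 is accessible from 0 and 1 ||- B.
So the root 0 does not force the formula.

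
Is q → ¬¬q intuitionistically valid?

This is double-negation introduction, which is intuitionistically derivable.
If a world forces q then every accessible world forces q (persistence), so none forces ¬q; hence ¬¬q.

Yes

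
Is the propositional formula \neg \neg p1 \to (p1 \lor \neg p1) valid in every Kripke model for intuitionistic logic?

This is a variant of double-negation elimination (deriving excluded middle from double negation), which is not intuitionistically valid.
A Kripke countermodel: worlds u, v; order generated by u \le v; atoms true at each world — u:{}; v:{p1}.
u \nVdash \neg \neg p1 \to (p1 \lor \neg p1): already at u itself, u \Vdash \neg \neg p1 but u \nVdash p1 \lor \neg p1.
u \nVdash p1 \lor \neg p1: neither disjunct is forced at u.
u lacks atom p1, so u \nVdash p1.
So the root u does not force the formula.

No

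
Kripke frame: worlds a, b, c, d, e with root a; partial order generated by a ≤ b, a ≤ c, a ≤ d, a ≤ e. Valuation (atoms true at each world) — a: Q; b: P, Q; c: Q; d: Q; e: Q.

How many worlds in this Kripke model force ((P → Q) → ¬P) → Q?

a: forces it.
b: forces it.
c: forces it.
d: forces it.
e: forces it.
Worlds forcing the formula: {a, b, c, d, e}.

5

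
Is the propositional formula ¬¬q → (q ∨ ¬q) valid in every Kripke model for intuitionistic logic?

This is a variant of double-negation elimination (deriving excluded middle from double negation), which is not intuitionistically valid.
A Kripke countermodel: worlds s0, s1; order generated by s0 ≤ s1; atoms true at each world — s0:{}; s1:{q}.
s0 ⊮ ¬¬q → (q ∨ ¬q): already at s0 itself, s0 ⊩ ¬¬q but s0 ⊮ q ∨ ¬q.
s0 ⊮ q ∨ ¬q: neither disjunct is forced at s0.
s0 lacks atom q, so s0 ⊮ q.
So the root s0 does not force the formula.

No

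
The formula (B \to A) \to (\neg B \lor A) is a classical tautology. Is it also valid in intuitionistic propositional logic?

No

This is the material-implication-as-disjunction principle, which is not intuitionistically valid.
A Kripke countermodel: worlds u0, u1; order generated by u0 \le u1; atoms true at each world — u0:{}; u1:{A,B}.
u0 \nVdash (B \to A) \to (\neg B \lor A): already at u0 itself, u0 \Vdash B \to A but u0 \nVdash \neg B \lor A.
u0 \nVdash \neg B \lor A: neither disjunct is forced at u0.
u0 \nVdash \neg B since u1 is accessible from u0 and u1 \Vdash B.
So the root u0 does not force the formula.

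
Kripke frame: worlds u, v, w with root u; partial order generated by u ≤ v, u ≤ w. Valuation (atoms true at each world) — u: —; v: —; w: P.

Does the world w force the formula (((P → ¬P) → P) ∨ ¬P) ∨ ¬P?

w ⊩ (((P → ¬P) → P) ∨ ¬P) ∨ ¬P via the disjunct ((P → ¬P) → P) ∨ ¬P.

Yes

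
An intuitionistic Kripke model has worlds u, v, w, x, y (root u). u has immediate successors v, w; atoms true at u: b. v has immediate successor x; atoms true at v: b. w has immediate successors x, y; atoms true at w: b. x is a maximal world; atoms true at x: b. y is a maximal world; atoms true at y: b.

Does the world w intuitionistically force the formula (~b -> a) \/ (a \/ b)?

w ||- (~b -> a) \/ (a \/ b) via the disjunct ~b -> a.

Yes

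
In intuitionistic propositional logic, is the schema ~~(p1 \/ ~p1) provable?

Yes

This is the double negation of excluded middle, which is intuitionistically derivable.
Assuming ~(p1 \/ ~p1): from p1 we'd get p1 \/ ~p1, so ~p1; but then p1 \/ ~p1 again — contradiction. Hence ~~(p1 \/ ~p1).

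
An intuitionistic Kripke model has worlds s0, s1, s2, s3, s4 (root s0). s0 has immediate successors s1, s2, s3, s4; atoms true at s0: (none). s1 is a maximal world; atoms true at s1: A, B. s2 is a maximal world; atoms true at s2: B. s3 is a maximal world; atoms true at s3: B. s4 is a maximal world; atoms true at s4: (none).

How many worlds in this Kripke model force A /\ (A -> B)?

1

s0: does not force it — s0 ||-/- A /\ (A -> B) since s0 fails A.
s1: forces it.
s2: does not force it — s2 ||-/- A /\ (A -> B) since s2 fails A.
s3: does not force it — s3 ||-/- A /\ (A -> B) since s3 fails A.
s4: does not force it.
Worlds forcing the formula: {s1}.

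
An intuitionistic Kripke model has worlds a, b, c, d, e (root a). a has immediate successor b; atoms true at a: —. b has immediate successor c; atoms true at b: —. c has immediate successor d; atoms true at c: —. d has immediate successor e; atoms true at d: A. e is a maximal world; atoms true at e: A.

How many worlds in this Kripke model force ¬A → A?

5

a: forces it.
b: forces it.
c: forces it.
d: forces it.
e: forces it.
Worlds forcing the formula: {a, b, c, d, e}.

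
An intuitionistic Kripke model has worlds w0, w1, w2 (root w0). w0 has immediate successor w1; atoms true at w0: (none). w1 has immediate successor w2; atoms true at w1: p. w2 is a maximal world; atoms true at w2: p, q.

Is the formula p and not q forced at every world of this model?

Not every world: w0 does not force p and not q.
w0 does not force p and not q since w0 fails p.

No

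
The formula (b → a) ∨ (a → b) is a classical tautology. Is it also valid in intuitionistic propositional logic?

This is the Gödel–Dummett linearity axiom, which is not intuitionistically valid.
A Kripke countermodel: worlds s0, s1, s2; order generated by s0 ≤ s1, s0 ≤ s2; atoms true at each world — s0:{}; s1:{b}; s2:{a}.
s0 ⊮ (b → a) ∨ (a → b): neither disjunct is forced at s0.
s0 ⊮ b → a: at the accessible world s1, s1 ⊩ b but s1 ⊮ a.
s1 lacks atom a, so s1 ⊮ a.
So the root s0 does not force the formula.

No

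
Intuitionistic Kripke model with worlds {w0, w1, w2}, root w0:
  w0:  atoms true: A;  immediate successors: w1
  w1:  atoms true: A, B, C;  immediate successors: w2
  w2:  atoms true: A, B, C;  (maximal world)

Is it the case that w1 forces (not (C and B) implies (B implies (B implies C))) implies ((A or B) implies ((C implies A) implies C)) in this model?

Yes

w1 forces (not (C and B) implies (B implies (B implies C))) implies ((A or B) implies ((C implies A) implies C)): every world accessible from w1 that forces not (C and B) implies (B implies (B implies C)) (namely w1, w2) also forces (A or B) implies ((C implies A) implies C).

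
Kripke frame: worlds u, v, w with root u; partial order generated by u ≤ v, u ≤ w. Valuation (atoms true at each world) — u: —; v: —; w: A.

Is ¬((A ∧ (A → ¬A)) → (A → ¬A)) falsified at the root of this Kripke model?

u ⊮ ¬((A ∧ (A → ¬A)) → (A → ¬A)) since u is accessible from u and u ⊩ (A ∧ (A → ¬A)) → (A → ¬A).
u ⊩ (A ∧ (A → ¬A)) → (A → ¬A) vacuously: no world accessible from u forces the antecedent A ∧ (A → ¬A).
So the root u does not force ¬((A ∧ (A → ¬A)) → (A → ¬A)); the model is a countermodel.

Yes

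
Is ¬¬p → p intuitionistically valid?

No

This is double-negation elimination, which is not intuitionistically valid.
A Kripke countermodel: worlds 0, 1; order generated by 0 ≤ 1; atoms true at each world — 0:{}; 1:{p}.
0 ⊮ ¬¬p → p: already at 0 itself, 0 ⊩ ¬¬p but 0 ⊮ p.
0 lacks atom p, so 0 ⊮ p.
So the root 0 does not force the formula.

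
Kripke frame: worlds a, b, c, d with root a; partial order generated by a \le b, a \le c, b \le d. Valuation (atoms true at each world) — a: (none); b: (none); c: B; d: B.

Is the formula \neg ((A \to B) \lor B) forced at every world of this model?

No

Not every world: a \nVdash \neg ((A \to B) \lor B).
a \nVdash \neg ((A \to B) \lor B) since a is accessible from a and a \Vdash (A \to B) \lor B.
a \Vdash (A \to B) \lor B via the disjunct A \to B.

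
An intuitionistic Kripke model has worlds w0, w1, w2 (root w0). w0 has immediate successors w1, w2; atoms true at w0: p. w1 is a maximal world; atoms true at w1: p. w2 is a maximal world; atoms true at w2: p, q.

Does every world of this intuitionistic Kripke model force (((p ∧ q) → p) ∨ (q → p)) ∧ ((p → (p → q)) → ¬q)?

Not every world: w0 ⊮ (((p ∧ q) → p) ∨ (q → p)) ∧ ((p → (p → q)) → ¬q).
w0 ⊮ (((p ∧ q) → p) ∨ (q → p)) ∧ ((p → (p → q)) → ¬q) since w0 fails (p → (p → q)) → ¬q.

No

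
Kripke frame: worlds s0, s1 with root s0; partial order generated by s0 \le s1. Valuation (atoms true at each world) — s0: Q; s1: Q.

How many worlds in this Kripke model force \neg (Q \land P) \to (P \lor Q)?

s0: forces it.
s1: forces it.
Worlds forcing the formula: {s0, s1}.

2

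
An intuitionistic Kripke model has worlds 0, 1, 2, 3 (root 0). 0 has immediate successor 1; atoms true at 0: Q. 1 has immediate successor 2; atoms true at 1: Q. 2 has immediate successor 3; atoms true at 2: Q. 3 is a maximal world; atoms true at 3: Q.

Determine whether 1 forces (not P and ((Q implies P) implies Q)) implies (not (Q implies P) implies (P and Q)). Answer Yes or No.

No

1 does not force (not P and ((Q implies P) implies Q)) implies (not (Q implies P) implies (P and Q)): already at 1 itself, 1 forces not P and ((Q implies P) implies Q) but 1 does not force not (Q implies P) implies (P and Q).
1 does not force not (Q implies P) implies (P and Q): already at 1 itself, 1 forces not (Q implies P) but 1 does not force P and Q.
1 does not force P and Q since 1 fails P.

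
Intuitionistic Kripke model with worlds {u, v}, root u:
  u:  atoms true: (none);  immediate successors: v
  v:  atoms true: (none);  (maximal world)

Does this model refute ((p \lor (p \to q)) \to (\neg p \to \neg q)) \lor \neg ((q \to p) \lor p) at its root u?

u \Vdash ((p \lor (p \to q)) \to (\neg p \to \neg q)) \lor \neg ((q \to p) \lor p) via the disjunct (p \lor (p \to q)) \to (\neg p \to \neg q).
So the root u forces ((p \lor (p \to q)) \to (\neg p \to \neg q)) \lor \neg ((q \to p) \lor p); the model is not a countermodel.

No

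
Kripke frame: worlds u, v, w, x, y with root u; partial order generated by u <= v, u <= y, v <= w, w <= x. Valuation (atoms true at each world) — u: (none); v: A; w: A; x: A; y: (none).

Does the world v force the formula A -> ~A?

No

v ||-/- A -> ~A: already at v itself, v ||- A but v ||-/- ~A.
v ||-/- ~A since v is accessible from v and v ||- A.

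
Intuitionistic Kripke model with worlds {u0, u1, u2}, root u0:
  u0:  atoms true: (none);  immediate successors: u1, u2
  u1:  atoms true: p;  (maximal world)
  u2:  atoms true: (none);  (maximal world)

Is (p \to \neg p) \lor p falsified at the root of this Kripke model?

u0 \nVdash (p \to \neg p) \lor p: neither disjunct is forced at u0.
u0 \nVdash p \to \neg p: at the accessible world u1, u1 \Vdash p but u1 \nVdash \neg p.
u1 \nVdash \neg p since u1 is accessible from u1 and u1 \Vdash p.
So the root u0 does not force (p \to \neg p) \lor p; the model is a countermodel.

Yes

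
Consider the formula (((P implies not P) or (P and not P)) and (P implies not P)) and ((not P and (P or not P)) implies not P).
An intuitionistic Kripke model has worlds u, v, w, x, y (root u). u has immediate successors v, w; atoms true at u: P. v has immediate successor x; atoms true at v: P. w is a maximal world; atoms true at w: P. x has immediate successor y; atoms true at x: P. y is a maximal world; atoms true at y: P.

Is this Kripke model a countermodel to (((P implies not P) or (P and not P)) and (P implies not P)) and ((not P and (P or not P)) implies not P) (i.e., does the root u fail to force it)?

u does not force (((P implies not P) or (P and not P)) and (P implies not P)) and ((not P and (P or not P)) implies not P) since u fails ((P implies not P) or (P and not P)) and (P implies not P).
So the root u does not force (((P implies not P) or (P and not P)) and (P implies not P)) and ((not P and (P or not P)) implies not P); the model is a countermodel.

Yes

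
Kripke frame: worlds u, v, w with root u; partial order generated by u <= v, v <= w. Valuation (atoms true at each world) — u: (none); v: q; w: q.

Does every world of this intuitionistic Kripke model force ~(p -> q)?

Not every world: u ||-/- ~(p -> q).
u ||-/- ~(p -> q) since u is accessible from u and u ||- p -> q.
u ||- p -> q vacuously: no world accessible from u forces the antecedent p.

No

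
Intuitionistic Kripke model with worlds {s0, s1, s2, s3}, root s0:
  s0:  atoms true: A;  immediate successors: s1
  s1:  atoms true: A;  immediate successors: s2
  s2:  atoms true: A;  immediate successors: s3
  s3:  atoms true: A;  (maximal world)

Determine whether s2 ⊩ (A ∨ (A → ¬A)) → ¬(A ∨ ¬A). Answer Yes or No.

s2 ⊮ (A ∨ (A → ¬A)) → ¬(A ∨ ¬A): already at s2 itself, s2 ⊩ A ∨ (A → ¬A) but s2 ⊮ ¬(A ∨ ¬A).
s2 ⊮ ¬(A ∨ ¬A) since s2 is accessible from s2 and s2 ⊩ A ∨ ¬A.
s2 ⊩ A ∨ ¬A via the disjunct A.

No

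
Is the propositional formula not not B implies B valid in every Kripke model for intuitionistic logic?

No

This is double-negation elimination, which is not intuitionistically valid.
A Kripke countermodel: worlds w0, w1; order generated by w0 <= w1; atoms true at each world — w0:{}; w1:{B}.
w0 does not force not not B implies B: already at w0 itself, w0 forces not not B but w0 does not force B.
w0 lacks atom B, so w0 does not force B.
So the root w0 does not force the formula.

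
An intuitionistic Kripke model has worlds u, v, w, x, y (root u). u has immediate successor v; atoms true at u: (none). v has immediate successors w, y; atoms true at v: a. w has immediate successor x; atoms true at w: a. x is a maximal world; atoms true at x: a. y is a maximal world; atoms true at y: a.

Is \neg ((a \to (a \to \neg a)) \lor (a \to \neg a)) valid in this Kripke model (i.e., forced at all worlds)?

Yes

u \Vdash \neg ((a \to (a \to \neg a)) \lor (a \to \neg a)): no world accessible from u forces (a \to (a \to \neg a)) \lor (a \to \neg a).
Since the root u forces \neg ((a \to (a \to \neg a)) \lor (a \to \neg a)) and forcing is persistent (monotone upward), every world forces it.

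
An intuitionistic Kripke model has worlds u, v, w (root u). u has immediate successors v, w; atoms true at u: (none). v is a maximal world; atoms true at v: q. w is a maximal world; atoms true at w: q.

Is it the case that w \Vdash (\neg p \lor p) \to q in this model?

w \Vdash (\neg p \lor p) \to q: every world accessible from w that forces \neg p \lor p (namely w) also forces q.

Yes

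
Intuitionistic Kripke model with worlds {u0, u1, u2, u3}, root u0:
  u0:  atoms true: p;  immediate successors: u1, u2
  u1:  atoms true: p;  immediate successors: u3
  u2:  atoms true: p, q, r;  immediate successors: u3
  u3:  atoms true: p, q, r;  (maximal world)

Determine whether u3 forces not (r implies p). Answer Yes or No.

No

u3 does not force not (r implies p) since u3 is accessible from u3 and u3 forces r implies p.
u3 forces r implies p: every world accessible from u3 that forces r (namely u3) also forces p.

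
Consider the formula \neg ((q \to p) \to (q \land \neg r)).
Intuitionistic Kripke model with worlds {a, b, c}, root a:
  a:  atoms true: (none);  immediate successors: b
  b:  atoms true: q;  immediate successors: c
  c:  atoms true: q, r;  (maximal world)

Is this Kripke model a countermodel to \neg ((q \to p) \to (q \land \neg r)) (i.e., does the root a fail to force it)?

Yes

a \nVdash \neg ((q \to p) \to (q \land \neg r)) since a is accessible from a and a \Vdash (q \to p) \to (q \land \neg r).
a \Vdash (q \to p) \to (q \land \neg r) vacuously: no world accessible from a forces the antecedent q \to p.
So the root a does not force \neg ((q \to p) \to (q \land \neg r)); the model is a countermodel.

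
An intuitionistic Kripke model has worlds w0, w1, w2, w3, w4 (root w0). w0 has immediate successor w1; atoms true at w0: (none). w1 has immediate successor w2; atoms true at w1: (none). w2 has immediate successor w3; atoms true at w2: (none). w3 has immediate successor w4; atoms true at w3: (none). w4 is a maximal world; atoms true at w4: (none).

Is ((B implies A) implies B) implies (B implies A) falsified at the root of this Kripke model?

No

w0 forces ((B implies A) implies B) implies (B implies A) vacuously: no world accessible from w0 forces the antecedent (B implies A) implies B.
So the root w0 forces ((B implies A) implies B) implies (B implies A); the model is not a countermodel.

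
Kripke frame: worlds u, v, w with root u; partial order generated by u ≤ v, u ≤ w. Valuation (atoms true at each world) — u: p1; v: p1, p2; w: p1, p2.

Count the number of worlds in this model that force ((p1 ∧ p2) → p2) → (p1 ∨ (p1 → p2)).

3

u: forces it.
v: forces it.
w: forces it.
Worlds forcing the formula: {u, v, w}.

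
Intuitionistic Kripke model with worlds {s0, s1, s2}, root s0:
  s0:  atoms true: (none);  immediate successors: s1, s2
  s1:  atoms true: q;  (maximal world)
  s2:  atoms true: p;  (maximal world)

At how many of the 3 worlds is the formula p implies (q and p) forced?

s0: does not force it — s0 does not force p implies (q and p): at the accessible world s2, s2 forces p but s2 does not force q and p.
s1: forces it.
s2: does not force it — s2 does not force p implies (q and p): already at s2 itself, s2 forces p but s2 does not force q and p.
Worlds forcing the formula: {s1}.

1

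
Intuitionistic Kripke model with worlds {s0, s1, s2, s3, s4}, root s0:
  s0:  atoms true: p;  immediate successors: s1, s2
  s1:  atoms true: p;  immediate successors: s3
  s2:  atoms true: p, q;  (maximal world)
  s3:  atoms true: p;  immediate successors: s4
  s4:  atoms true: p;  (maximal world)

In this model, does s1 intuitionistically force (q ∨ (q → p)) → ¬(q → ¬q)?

No

s1 ⊮ (q ∨ (q → p)) → ¬(q → ¬q): already at s1 itself, s1 ⊩ q ∨ (q → p) but s1 ⊮ ¬(q → ¬q).
s1 ⊮ ¬(q → ¬q) since s1 is accessible from s1 and s1 ⊩ q → ¬q.
s1 ⊩ q → ¬q vacuously: no world accessible from s1 forces the antecedent q.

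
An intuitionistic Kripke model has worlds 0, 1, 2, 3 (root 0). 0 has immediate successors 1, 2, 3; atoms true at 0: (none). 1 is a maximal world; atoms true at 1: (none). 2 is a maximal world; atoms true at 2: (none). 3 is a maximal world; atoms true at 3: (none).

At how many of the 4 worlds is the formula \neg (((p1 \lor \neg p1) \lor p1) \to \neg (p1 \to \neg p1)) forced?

4

0: forces it.
1: forces it.
2: forces it.
3: forces it.
Worlds forcing the formula: {0, 1, 2, 3}.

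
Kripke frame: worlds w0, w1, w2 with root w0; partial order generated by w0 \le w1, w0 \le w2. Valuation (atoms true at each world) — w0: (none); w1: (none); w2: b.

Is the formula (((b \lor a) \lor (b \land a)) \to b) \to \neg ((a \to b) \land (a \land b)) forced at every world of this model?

Yes

w0 \Vdash (((b \lor a) \lor (b \land a)) \to b) \to \neg ((a \to b) \land (a \land b)): every world accessible from w0 that forces ((b \lor a) \lor (b \land a)) \to b (namely w0, w1, w2) also forces \neg ((a \to b) \land (a \land b)).
Since the root w0 forces (((b \lor a) \lor (b \land a)) \to b) \to \neg ((a \to b) \land (a \land b)) and forcing is persistent (monotone upward), every world forces it.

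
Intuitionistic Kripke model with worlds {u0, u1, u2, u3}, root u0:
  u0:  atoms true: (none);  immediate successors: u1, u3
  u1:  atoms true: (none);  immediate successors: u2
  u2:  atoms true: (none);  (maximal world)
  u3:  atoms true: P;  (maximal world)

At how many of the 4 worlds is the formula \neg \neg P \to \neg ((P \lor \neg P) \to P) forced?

u0: does not force it — u0 \nVdash \neg \neg P \to \neg ((P \lor \neg P) \to P): at the accessible world u3, u3 \Vdash \neg \neg P but u3 \nVdash \neg ((P \lor \neg P) \to P).
u1: forces it.
u2: forces it.
u3: does not force it — u3 \nVdash \neg \neg P \to \neg ((P \lor \neg P) \to P): already at u3 itself, u3 \Vdash \neg \neg P but u3 \nVdash \neg ((P \lor \neg P) \to P).
Worlds forcing the formula: {u1, u2}.

2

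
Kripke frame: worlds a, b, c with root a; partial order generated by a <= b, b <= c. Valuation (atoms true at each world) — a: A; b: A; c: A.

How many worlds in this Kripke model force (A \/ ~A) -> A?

a: forces it.
b: forces it.
c: forces it.
Worlds forcing the formula: {a, b, c}.

3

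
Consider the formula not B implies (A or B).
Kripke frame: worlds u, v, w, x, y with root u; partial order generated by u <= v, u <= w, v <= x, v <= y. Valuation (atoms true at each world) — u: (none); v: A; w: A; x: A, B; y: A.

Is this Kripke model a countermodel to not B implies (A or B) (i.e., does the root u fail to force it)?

u forces not B implies (A or B): every world accessible from u that forces not B (namely w, y) also forces A or B.
So the root u forces not B implies (A or B); the model is not a countermodel.

No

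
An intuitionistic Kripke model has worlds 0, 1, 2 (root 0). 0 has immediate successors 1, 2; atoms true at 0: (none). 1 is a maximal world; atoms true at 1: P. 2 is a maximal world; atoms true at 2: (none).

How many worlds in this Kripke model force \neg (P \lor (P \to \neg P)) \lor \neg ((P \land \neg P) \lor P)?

1

0: does not force it — 0 \nVdash \neg (P \lor (P \to \neg P)) \lor \neg ((P \land \neg P) \lor P): neither disjunct is forced at 0.
1: does not force it — 1 \nVdash \neg (P \lor (P \to \neg P)) \lor \neg ((P \land \neg P) \lor P): neither disjunct is forced at 1.
2: forces it.
Worlds forcing the formula: {2}.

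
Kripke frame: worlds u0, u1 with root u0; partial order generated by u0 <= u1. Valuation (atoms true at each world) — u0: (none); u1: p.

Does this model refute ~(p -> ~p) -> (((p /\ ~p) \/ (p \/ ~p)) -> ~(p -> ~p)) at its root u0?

No

u0 ||- ~(p -> ~p) -> (((p /\ ~p) \/ (p \/ ~p)) -> ~(p -> ~p)): every world accessible from u0 that forces ~(p -> ~p) (namely u0, u1) also forces ((p /\ ~p) \/ (p \/ ~p)) -> ~(p -> ~p).
So the root u0 forces ~(p -> ~p) -> (((p /\ ~p) \/ (p \/ ~p)) -> ~(p -> ~p)); the model is not a countermodel.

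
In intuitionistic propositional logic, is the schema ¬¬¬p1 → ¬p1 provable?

This is triple-negation reduction, which is intuitionistically derivable.
Assume ¬¬¬p1 and suppose p1. Then ¬¬p1 (double-negation introduction), contradicting ¬¬¬p1. So ¬p1.

Yes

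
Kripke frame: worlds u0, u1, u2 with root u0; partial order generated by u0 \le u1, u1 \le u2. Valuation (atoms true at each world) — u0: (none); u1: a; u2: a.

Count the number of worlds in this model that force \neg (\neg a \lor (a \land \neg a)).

3

u0: forces it.
u1: forces it.
u2: forces it.
Worlds forcing the formula: {u0, u1, u2}.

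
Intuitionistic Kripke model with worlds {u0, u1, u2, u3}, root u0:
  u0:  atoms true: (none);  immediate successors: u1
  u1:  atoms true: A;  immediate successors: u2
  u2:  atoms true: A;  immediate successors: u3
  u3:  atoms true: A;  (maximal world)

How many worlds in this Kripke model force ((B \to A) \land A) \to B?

0

u0: does not force it — u0 \nVdash ((B \to A) \land A) \to B: at the accessible world u1, u1 \Vdash (B \to A) \land A but u1 \nVdash B.
u1: does not force it — u1 \nVdash ((B \to A) \land A) \to B: already at u1 itself, u1 \Vdash (B \to A) \land A but u1 \nVdash B.
u2: does not force it — u2 \nVdash ((B \to A) \land A) \to B: already at u2 itself, u2 \Vdash (B \to A) \land A but u2 \nVdash B.
u3: does not force it.
Worlds forcing the formula: { }.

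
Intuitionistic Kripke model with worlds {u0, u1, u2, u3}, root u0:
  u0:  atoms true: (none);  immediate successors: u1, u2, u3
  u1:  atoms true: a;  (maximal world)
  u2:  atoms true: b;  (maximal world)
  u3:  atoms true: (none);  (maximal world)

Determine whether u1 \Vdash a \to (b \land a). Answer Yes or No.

u1 \nVdash a \to (b \land a): already at u1 itself, u1 \Vdash a but u1 \nVdash b \land a.
u1 \nVdash b \land a since u1 fails b.

No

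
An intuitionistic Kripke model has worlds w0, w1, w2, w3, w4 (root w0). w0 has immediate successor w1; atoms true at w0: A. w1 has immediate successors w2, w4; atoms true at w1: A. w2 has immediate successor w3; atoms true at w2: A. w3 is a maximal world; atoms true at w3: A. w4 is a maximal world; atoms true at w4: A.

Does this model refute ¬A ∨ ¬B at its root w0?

No

w0 ⊩ ¬A ∨ ¬B via the disjunct ¬B.
So the root w0 forces ¬A ∨ ¬B; the model is not a countermodel.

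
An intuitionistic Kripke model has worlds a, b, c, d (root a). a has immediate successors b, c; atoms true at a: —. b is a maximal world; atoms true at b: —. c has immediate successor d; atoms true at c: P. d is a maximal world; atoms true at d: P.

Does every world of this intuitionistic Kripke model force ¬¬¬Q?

a ⊩ ¬¬¬Q: no world accessible from a forces ¬¬Q.
Since the root a forces ¬¬¬Q and forcing is persistent (monotone upward), every world forces it.

Yes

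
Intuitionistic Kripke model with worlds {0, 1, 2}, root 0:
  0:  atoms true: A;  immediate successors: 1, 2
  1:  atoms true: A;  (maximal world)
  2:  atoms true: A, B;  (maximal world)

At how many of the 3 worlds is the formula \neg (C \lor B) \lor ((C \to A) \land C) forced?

1

0: does not force it — 0 \nVdash \neg (C \lor B) \lor ((C \to A) \land C): neither disjunct is forced at 0.
1: forces it.
2: does not force it.
Worlds forcing the formula: {1}.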